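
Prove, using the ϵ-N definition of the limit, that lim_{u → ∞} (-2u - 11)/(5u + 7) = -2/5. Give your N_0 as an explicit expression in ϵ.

Fix ϵ > 0. We seek N_0 > 0 such that u > N_0 implies |(-2u - 11)/(5u + 7) + 2/5| < ϵ.
(-2u - 11)/(5u + 7) + 2/5 = (5(-2u - 11) − (-2)(5u + 7)) / (5(5u + 7)) = -41/(5(5u + 7)).
For u > 0 we have 5u + 7 > 5u, so |(-2u - 11)/(5u + 7) + 2/5| = 41/(5(5u + 7)) < 41/(5·5u) = (41/25)/u.
Thus |(-2u - 11)/(5u + 7) + 2/5| < ϵ whenever u > (41/25)/ϵ.
Take N_0 = (41/25)/ϵ. If u > N_0 then |(-2u - 11)/(5u + 7) + 2/5| < (41/25)/u < ϵ.

N_0 = (41/25)/ϵ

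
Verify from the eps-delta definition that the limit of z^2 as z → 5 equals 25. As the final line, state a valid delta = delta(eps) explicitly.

delta = min(1, eps/11)

Let eps > 0. We seek delta > 0 with 0 < |z − 5| < delta ⇒ |z^2 − 25| < eps.
Factor: z^2 − 25 = (z − 5)(z + 5), so |z^2 − 25| = |z − 5|·|z + 5|.
Impose delta ≤ 1 so that |z| < 6; then |z + 5| ≤ 11.
Hence |z^2 − 25| ≤ 11|z − 5|, which is < eps once |z − 5| < eps/11.
Take delta = min(1, eps/11). If 0 < |z − 5| < delta then both bounds hold and |z^2 − 25| ≤ 11|z − 5| < 11·(eps/11) = eps.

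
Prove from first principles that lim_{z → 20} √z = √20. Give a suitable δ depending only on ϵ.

δ = min(20, √20·ϵ)

Suppose ϵ > 0. We want δ > 0 such that 0 < |z − 20| < δ implies |√z − √20| < ϵ.
Rationalise: √z − √20 = (z − 20)/(√z + √20), so |√z − √20| = |z − 20|/(√z + √20).
Restrict δ ≤ 20 so that |z − 20| < 20 forces z > 0, and then √z + √20 > √20.
Hence |√z − √20| < |z − 20|/√20, which is < ϵ once |z − 20| < √20·ϵ.
Take δ = min(20, √20·ϵ). If 0 < |z − 20| < δ then z > 0 and |√z − √20| < |z − 20|/√20 < ϵ.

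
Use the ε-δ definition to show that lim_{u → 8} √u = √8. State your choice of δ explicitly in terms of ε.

Let ε > 0 be given. We want δ > 0 such that 0 < |u − 8| < δ implies |√u − √8| < ε.
Rationalise: √u − √8 = (u − 8)/(√u + √8), so |√u − √8| = |u − 8|/(√u + √8).
Restrict δ ≤ 8 so that |u − 8| < 8 forces u > 0, and then √u + √8 > √8.
Hence |√u − √8| < |u − 8|/√8, which is < ε once |u − 8| < √8·ε.
Take δ = min(8, √8·ε). If 0 < |u − 8| < δ then u > 0 and |√u − √8| < |u − 8|/√8 < ε.

δ = min(8, √8·ε)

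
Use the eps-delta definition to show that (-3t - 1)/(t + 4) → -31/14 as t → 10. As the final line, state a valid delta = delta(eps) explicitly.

delta = min(7, (98/11)eps)

Let eps > 0 be given. We want delta > 0 with 0 < |t − 10| < delta ⇒ |(-3t - 1)/(t + 4) + 31/14| < eps.
Combining over a common denominator, (-3t - 1)/(t + 4) + 31/14 = [(-3t - 1)·14 − (-31)·(t + 4)] / [14·(t + 4)] = -11(t − 10) / (14(t + 4)).
So |(-3t - 1)/(t + 4) + 31/14| = 11|t − 10| / (14·|t + 4|).
Require delta ≤ 7, so |t + 4| ≥ |14| − |t − 10| > 14 − 7 = 7.
Hence |(-3t - 1)/(t + 4) + 31/14| < 11|t − 10|/(14·7) = (11/98)|t − 10|, which is < eps once |t − 10| < (98/11)eps.
Take delta = min(7, (98/11)eps). Then 0 < |t − 10| < delta forces both bounds, so |(-3t - 1)/(t + 4) + 31/14| < eps.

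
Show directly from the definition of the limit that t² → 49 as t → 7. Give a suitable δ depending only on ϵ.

Let ϵ > 0. We seek δ > 0 with 0 < |t − 7| < δ ⇒ |t² − 49| < ϵ.
Factor: t² − 49 = (t − 7)(t + 7), so |t² − 49| = |t − 7|·|t + 7|.
Restrict δ ≤ 1. Then |t − 7| < 1 gives |t| < 8, so by the triangle inequality |t + 7| ≤ 8 + 7 = 15.
Hence |t² − 49| ≤ 15|t − 7|, which is < ϵ once |t − 7| < ϵ/15.
Take δ = min(1, ϵ/15). If 0 < |t − 7| < δ then both bounds hold and |t² − 49| ≤ 15|t − 7| < 15·(ϵ/15) = ϵ.

δ = min(1, ϵ/15)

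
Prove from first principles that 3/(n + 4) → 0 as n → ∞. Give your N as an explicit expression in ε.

N = 3/ε

Suppose ε > 0. For n ≥ 1, |3/(n + 4) − 0| = 3/(n + 4) ≤ 3/n.
We need 3/n < ε, i.e. n > 3/ε.
Take N = 3/ε. If n > N then |3/(n + 4)| ≤ 3/n < ε.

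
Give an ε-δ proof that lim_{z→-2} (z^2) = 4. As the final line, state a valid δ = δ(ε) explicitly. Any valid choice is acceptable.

Let ε > 0. We seek δ > 0 with 0 < |z + 2| < δ ⇒ |z^2 − 4| < ε.
Factor: z^2 − 4 = (z + 2)(z - 2), so |z^2 − 4| = |z + 2|·|z - 2|.
Restrict δ ≤ 1. Then |z + 2| < 1 gives |z| < 3, so by the triangle inequality |z - 2| ≤ 3 + 2 = 5.
Hence |z^2 − 4| ≤ 5|z + 2|, which is < ε once |z + 2| < ε/5.
Take δ = min(1, ε/5). If 0 < |z + 2| < δ then both bounds hold and |z^2 − 4| ≤ 5|z + 2| < 5·(ε/5) = ε.

δ = min(1, ε/5)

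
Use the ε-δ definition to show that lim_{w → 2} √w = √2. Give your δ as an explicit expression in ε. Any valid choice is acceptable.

δ = min(2, √2·ε)

Fix ε > 0. We want δ > 0 such that 0 < |w − 2| < δ implies |√w − √2| < ε.
Rationalise: √w − √2 = (w − 2)/(√w + √2), so |√w − √2| = |w − 2|/(√w + √2).
Restrict δ ≤ 2 so that |w − 2| < 2 forces w > 0, and then √w + √2 > √2.
Hence |√w − √2| < |w − 2|/√2, which is < ε once |w − 2| < √2·ε.
Take δ = min(2, √2·ε). If 0 < |w − 2| < δ then w > 0 and |√w − √2| < |w − 2|/√2 < ε.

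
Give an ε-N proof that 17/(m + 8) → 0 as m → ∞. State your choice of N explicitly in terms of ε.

Suppose ε > 0. For m ≥ 1, |17/(m + 8) − 0| = 17/(m + 8) ≤ 17/m.
We need 17/m < ε, i.e. m > 17/ε.
Take N = 17/ε. If m > N then |17/(m + 8)| ≤ 17/m < ε.

N = 17/ε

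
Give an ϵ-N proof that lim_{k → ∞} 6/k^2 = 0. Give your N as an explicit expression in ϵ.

N = (6/ϵ)^{1/2}

Let ϵ > 0. For k ≥ 1, |6/k^2 − 0| = 6/k^2.
6/k^2 < ϵ ⇔ k^2 > 6/ϵ ⇔ k > (6/ϵ)^{1/2}.
Take N = (6/ϵ)^{1/2}. Then k > N implies 6/k^2 < ϵ.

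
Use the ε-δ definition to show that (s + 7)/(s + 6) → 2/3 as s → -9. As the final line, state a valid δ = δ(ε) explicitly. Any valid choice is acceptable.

Let ε > 0 be given. We want δ > 0 with 0 < |s + 9| < δ ⇒ |(s + 7)/(s + 6) − (2/3)| < ε.
Combining over a common denominator, (s + 7)/(s + 6) − (2/3) = [(s + 7)·(-3) − (-2)·(s + 6)] / [(-3)·(s + 6)] = -1(s + 9) / ((-3)(s + 6)).
So |(s + 7)/(s + 6) − (2/3)| = |s + 9| / (3·|s + 6|).
Restrict δ ≤ 3/2. Then |s + 9| < 3/2 gives |s + 6| = |(s + 9) + (-3)| ≥ 3 − 3/2 = 3/2.
Hence |(s + 7)/(s + 6) − (2/3)| < |s + 9|/(3·(3/2)) = (2/9)|s + 9|, which is < ε once |s + 9| < (9/2)ε.
Take δ = min(3/2, (9/2)ε). Then 0 < |s + 9| < δ forces both bounds, so |(s + 7)/(s + 6) − (2/3)| < ε.

δ = min(3/2, (9/2)ε)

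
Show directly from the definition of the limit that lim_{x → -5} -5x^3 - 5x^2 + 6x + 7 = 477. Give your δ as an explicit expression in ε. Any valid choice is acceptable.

δ = min(1, ε/394)

Let ε > 0. We want δ > 0 such that 0 < |x + 5| < δ implies |(-5x^3 - 5x^2 + 6x + 7) − 477| < ε.
(-5x^3 - 5x^2 + 6x + 7) − 477 = -5x^3 - 5x^2 + 6x - 470 = (x + 5)(-5x^2 + 20x - 94).
So |(-5x^3 - 5x^2 + 6x + 7) − 477| = |x + 5|·|-5x^2 + 20x - 94|.
Assume first that |x + 5| < 1, so |x| < 6. Then |-5x^2 + 20x - 94| ≤ 5·6^2 + 20·6 + 94 = 394.
Hence |(-5x^3 - 5x^2 + 6x + 7) − 477| ≤ 394|x + 5| < ε provided |x + 5| < ε/394.
Take δ = min(1, ε/394). Then 0 < |x + 5| < δ gives both |x + 5| < 1 and |x + 5| < ε/394, so |(-5x^3 - 5x^2 + 6x + 7) − 477| < ε.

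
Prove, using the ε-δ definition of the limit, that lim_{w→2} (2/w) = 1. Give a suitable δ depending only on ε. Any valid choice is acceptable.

Fix ε > 0. We seek δ > 0 such that 0 < |w − 2| < δ implies |2/w − 1| < ε.
|2/w − 1| = 2·|2 − w|/(2·|w|) = 2|w − 2|/(2|w|).
Restrict δ ≤ 1. Then |w − 2| < 1 gives |w| > 1, so 2|w| > 2.
Then |2/w − 1| < 2|w − 2|/2, which is < ε when |w − 2| < ε.
Take δ = min(1, ε). Then 0 < |w − 2| < δ gives both |w − 2| < 1 and |w − 2| < ε, so |2/w − 1| < ε.

δ = min(1, ε)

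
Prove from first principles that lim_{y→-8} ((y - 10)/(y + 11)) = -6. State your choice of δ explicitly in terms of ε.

Let ε > 0. We want δ > 0 with 0 < |y + 8| < δ ⇒ |(y - 10)/(y + 11) + 6| < ε.
Combining over a common denominator, (y - 10)/(y + 11) + 6 = [(y - 10)·3 − (-18)·(y + 11)] / [3·(y + 11)] = 21(y + 8) / (3(y + 11)).
So |(y - 10)/(y + 11) + 6| = 21|y + 8| / (3·|y + 11|).
Require δ ≤ 3/2, so |y + 11| ≥ |3| − |y + 8| > 3 − 3/2 = 3/2.
Hence |(y - 10)/(y + 11) + 6| < 21|y + 8|/(3·(3/2)) = (14/3)|y + 8|, which is < ε once |y + 8| < (3/14)ε.
Take δ = min(3/2, (3/14)ε). Then 0 < |y + 8| < δ forces both bounds, so |(y - 10)/(y + 11) + 6| < ε.

δ = min(3/2, (3/14)ε)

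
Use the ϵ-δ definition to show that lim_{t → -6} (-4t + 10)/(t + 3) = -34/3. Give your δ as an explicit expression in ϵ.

Let ϵ > 0. We want δ > 0 with 0 < |t + 6| < δ ⇒ |(-4t + 10)/(t + 3) + 34/3| < ϵ.
Combining over a common denominator, (-4t + 10)/(t + 3) + 34/3 = [(-4t + 10)·(-3) − 34·(t + 3)] / [(-3)·(t + 3)] = -22(t + 6) / ((-3)(t + 3)).
So |(-4t + 10)/(t + 3) + 34/3| = 22|t + 6| / (3·|t + 3|).
Require δ ≤ 3/2, so |t + 3| ≥ |-3| − |t + 6| > 3 − 3/2 = 3/2.
Hence |(-4t + 10)/(t + 3) + 34/3| < 22|t + 6|/(3·(3/2)) = (44/9)|t + 6|, which is < ϵ once |t + 6| < (9/44)ϵ.
Take δ = min(3/2, (9/44)ϵ). Then 0 < |t + 6| < δ forces both bounds, so |(-4t + 10)/(t + 3) + 34/3| < ϵ.

δ = min(3/2, (9/44)ϵ)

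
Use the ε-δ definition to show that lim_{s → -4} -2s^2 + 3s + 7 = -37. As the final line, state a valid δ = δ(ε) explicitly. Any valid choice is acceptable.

Fix ε > 0. We want δ > 0 such that 0 < |s + 4| < δ implies |(-2s^2 + 3s + 7) + 37| < ε.
(-2s^2 + 3s + 7) + 37 = -2s^2 + 3s + 44 = (s + 4)(-2s + 11).
So |(-2s^2 + 3s + 7) + 37| = |s + 4|·|-2s + 11|.
Assume first that |s + 4| < 1, so |s| < 5. Then |-2s + 11| ≤ 2·5 + 11 = 21.
Hence |(-2s^2 + 3s + 7) + 37| ≤ 21|s + 4| < ε provided |s + 4| < ε/21.
Choosing δ = min(1, ε/21) ensures both conditions, hence |(-2s^2 + 3s + 7) + 37| < ε.

δ = min(1, ε/21)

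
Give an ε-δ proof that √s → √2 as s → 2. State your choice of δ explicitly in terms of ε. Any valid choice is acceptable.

Fix ε > 0. We want δ > 0 such that 0 < |s − 2| < δ implies |√s − √2| < ε.
Multiplying by the conjugate, |√s − √2| = |s − 2|/(√s + √2).
Restrict δ ≤ 2 so that |s − 2| < 2 forces s > 0, and then √s + √2 > √2.
Hence |√s − √2| < |s − 2|/√2, which is < ε once |s − 2| < √2·ε.
Take δ = min(2, √2·ε). If 0 < |s − 2| < δ then s > 0 and |√s − √2| < |s − 2|/√2 < ε.

δ = min(2, √2·ε)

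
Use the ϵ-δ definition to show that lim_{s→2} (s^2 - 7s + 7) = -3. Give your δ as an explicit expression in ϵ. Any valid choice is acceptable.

δ = min(2, ϵ/9)

Suppose ϵ > 0. We want δ > 0 such that 0 < |s − 2| < δ implies |(s^2 - 7s + 7) + 3| < ϵ.
(s^2 - 7s + 7) + 3 = s^2 - 7s + 10 = (s − 2)(s - 5).
So |(s^2 - 7s + 7) + 3| = |s − 2|·|s - 5|.
Require δ ≤ 2. Then |s − 2| < 2 gives |s| < 4, and by the triangle inequality |s - 5| ≤ 4 + 5 = 9.
Hence |(s^2 - 7s + 7) + 3| ≤ 9|s − 2| < ϵ provided |s − 2| < ϵ/9.
Take δ = min(2, ϵ/9). Then 0 < |s − 2| < δ gives both |s − 2| < 2 and |s − 2| < ϵ/9, so |(s^2 - 7s + 7) + 3| < ϵ.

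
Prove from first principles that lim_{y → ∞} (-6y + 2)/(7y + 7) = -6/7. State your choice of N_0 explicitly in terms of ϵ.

N_0 = (8/7)/ϵ

Suppose ϵ > 0. We seek N_0 > 0 such that y > N_0 implies |(-6y + 2)/(7y + 7) + 6/7| < ϵ.
(-6y + 2)/(7y + 7) + 6/7 = (7(-6y + 2) − (-6)(7y + 7)) / (7(7y + 7)) = 56/(7(7y + 7)).
For y > 0 we have 7y + 7 > 7y, so |(-6y + 2)/(7y + 7) + 6/7| = 56/(7(7y + 7)) < 56/(7·7y) = (8/7)/y.
Thus |(-6y + 2)/(7y + 7) + 6/7| < ϵ whenever y > (8/7)/ϵ.
Take N_0 = (8/7)/ϵ. If y > N_0 then |(-6y + 2)/(7y + 7) + 6/7| < (8/7)/y < ϵ.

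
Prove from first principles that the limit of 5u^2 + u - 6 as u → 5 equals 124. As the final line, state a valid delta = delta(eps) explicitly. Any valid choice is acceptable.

delta = min(1, eps/56)

Let eps > 0. We want delta > 0 such that 0 < |u − 5| < delta implies |(5u^2 + u - 6) − 124| < eps.
(5u^2 + u - 6) − 124 = 5u^2 + u - 130 = (u − 5)(5u + 26).
So |(5u^2 + u - 6) − 124| = |u − 5|·|5u + 26|.
Require delta ≤ 1. Then |u − 5| < 1 gives |u| < 6, and by the triangle inequality |5u + 26| ≤ 5·6 + 26 = 56.
Hence |(5u^2 + u - 6) − 124| ≤ 56|u − 5| < eps provided |u − 5| < eps/56.
Choosing delta = min(1, eps/56) ensures both conditions, hence |(5u^2 + u - 6) − 124| < eps.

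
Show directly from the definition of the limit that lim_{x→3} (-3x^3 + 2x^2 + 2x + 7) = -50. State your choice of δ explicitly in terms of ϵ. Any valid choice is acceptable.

δ = min(2, ϵ/129)

Let ϵ > 0 be given. We want δ > 0 such that 0 < |x − 3| < δ implies |(-3x^3 + 2x^2 + 2x + 7) + 50| < ϵ.
(-3x^3 + 2x^2 + 2x + 7) + 50 = -3x^3 + 2x^2 + 2x + 57 = (x − 3)(-3x^2 - 7x - 19).
So |(-3x^3 + 2x^2 + 2x + 7) + 50| = |x − 3|·|-3x^2 - 7x - 19|.
Assume first that |x − 3| < 2, so |x| < 5. Then |-3x^2 - 7x - 19| ≤ 3·5^2 + 7·5 + 19 = 129.
Hence |(-3x^3 + 2x^2 + 2x + 7) + 50| ≤ 129|x − 3| < ϵ provided |x − 3| < ϵ/129.
Choosing δ = min(2, ϵ/129) ensures both conditions, hence |(-3x^3 + 2x^2 + 2x + 7) + 50| < ϵ.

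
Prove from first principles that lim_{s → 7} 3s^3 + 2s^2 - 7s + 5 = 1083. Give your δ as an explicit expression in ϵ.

Suppose ϵ > 0. We want δ > 0 such that 0 < |s − 7| < δ implies |(3s^3 + 2s^2 - 7s + 5) − 1083| < ϵ.
(3s^3 + 2s^2 - 7s + 5) − 1083 = 3s^3 + 2s^2 - 7s - 1078 = (s − 7)(3s^2 + 23s + 154).
So |(3s^3 + 2s^2 - 7s + 5) − 1083| = |s − 7|·|3s^2 + 23s + 154|.
Require δ ≤ 1. Then |s − 7| < 1 gives |s| < 8, and by the triangle inequality |3s^2 + 23s + 154| ≤ 3·8^2 + 23·8 + 154 = 530.
Hence |(3s^3 + 2s^2 - 7s + 5) − 1083| ≤ 530|s − 7| < ϵ provided |s − 7| < ϵ/530.
Choosing δ = min(1, ϵ/530) ensures both conditions, hence |(3s^3 + 2s^2 - 7s + 5) − 1083| < ϵ.

δ = min(1, ϵ/530)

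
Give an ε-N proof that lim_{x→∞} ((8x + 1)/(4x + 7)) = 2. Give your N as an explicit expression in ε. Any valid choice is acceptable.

Let ε > 0. We seek N > 0 such that x > N implies |(8x + 1)/(4x + 7) − 2| < ε.
(8x + 1)/(4x + 7) − 2 = (4(8x + 1) − 8(4x + 7)) / (4(4x + 7)) = -52/(4(4x + 7)).
For x > 0 we have 4x + 7 > 4x, so |(8x + 1)/(4x + 7) − 2| = 52/(4(4x + 7)) < 52/(4·4x) = (13/4)/x.
Thus |(8x + 1)/(4x + 7) − 2| < ε whenever x > (13/4)/ε.
Take N = (13/4)/ε. If x > N then |(8x + 1)/(4x + 7) − 2| < (13/4)/x < ε.

N = (13/4)/ε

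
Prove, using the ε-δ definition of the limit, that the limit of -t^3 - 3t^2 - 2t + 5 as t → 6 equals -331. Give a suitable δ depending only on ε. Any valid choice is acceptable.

δ = min(1, ε/168)

Suppose ε > 0. We want δ > 0 such that 0 < |t − 6| < δ implies |(-t^3 - 3t^2 - 2t + 5) + 331| < ε.
(-t^3 - 3t^2 - 2t + 5) + 331 = -t^3 - 3t^2 - 2t + 336 = (t − 6)(-t^2 - 9t - 56).
So |(-t^3 - 3t^2 - 2t + 5) + 331| = |t − 6|·|-t^2 - 9t - 56|.
Require δ ≤ 1. Then |t − 6| < 1 gives |t| < 7, and by the triangle inequality |-t^2 - 9t - 56| ≤ 7^2 + 9·7 + 56 = 168.
Hence |(-t^3 - 3t^2 - 2t + 5) + 331| ≤ 168|t − 6| < ε provided |t − 6| < ε/168.
Choosing δ = min(1, ε/168) ensures both conditions, hence |(-t^3 - 3t^2 - 2t + 5) + 331| < ε.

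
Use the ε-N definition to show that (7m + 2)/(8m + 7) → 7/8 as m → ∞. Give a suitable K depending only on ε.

Suppose ε > 0. For m ≥ 1, |(7m + 2)/(8m + 7) − (7/8)| = |-33|/(8(8m + 7)) = 33/(8(8m + 7)).
Since 8m + 7 ≥ 8m for m ≥ 1, this is ≤ 33/(8·8m) = (33/64)/m.
So |(7m + 2)/(8m + 7) − (7/8)| < ε whenever m > (33/64)/ε.
Take K = (33/64)/ε. If m > K then |(7m + 2)/(8m + 7) − (7/8)| ≤ (33/64)/m < ε.

K = (33/64)/ε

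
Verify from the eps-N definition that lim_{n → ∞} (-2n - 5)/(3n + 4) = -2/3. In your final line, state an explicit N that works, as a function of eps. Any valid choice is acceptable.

Fix eps > 0. For n ≥ 1, |(-2n - 5)/(3n + 4) + 2/3| = |-7|/(3(3n + 4)) = 7/(3(3n + 4)).
Since 3n + 4 ≥ 3n for n ≥ 1, this is ≤ 7/(3·3n) = (7/9)/n.
So |(-2n - 5)/(3n + 4) + 2/3| < eps whenever n > (7/9)/eps.
Take N = (7/9)/eps. If n > N then |(-2n - 5)/(3n + 4) + 2/3| ≤ (7/9)/n < eps.

N = (7/9)/eps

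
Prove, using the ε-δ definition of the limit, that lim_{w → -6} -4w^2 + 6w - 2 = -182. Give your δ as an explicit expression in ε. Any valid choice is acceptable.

Fix ε > 0. We want δ > 0 such that 0 < |w + 6| < δ implies |(-4w^2 + 6w - 2) + 182| < ε.
(-4w^2 + 6w - 2) + 182 = -4w^2 + 6w + 180 = (w + 6)(-4w + 30).
So |(-4w^2 + 6w - 2) + 182| = |w + 6|·|-4w + 30|.
Assume first that |w + 6| < 1, so |w| < 7. Then |-4w + 30| ≤ 4·7 + 30 = 58.
Hence |(-4w^2 + 6w - 2) + 182| ≤ 58|w + 6| < ε provided |w + 6| < ε/58.
Take δ = min(1, ε/58). Then 0 < |w + 6| < δ gives both |w + 6| < 1 and |w + 6| < ε/58, so |(-4w^2 + 6w - 2) + 182| < ε.

δ = min(1, ε/58)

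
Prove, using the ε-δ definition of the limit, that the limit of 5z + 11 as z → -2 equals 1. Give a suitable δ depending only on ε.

Suppose ε > 0. We need δ > 0 so that 0 < |z + 2| < δ implies |(5z + 11) − 1| < ε.
Since (5z + 11) − 1 = 5(z + 2), we have |(5z + 11) − 1| = 5|z + 2|.
So 5|z + 2| < ε exactly when |z + 2| < ε/5.
Take δ = ε/5. If 0 < |z + 2| < δ then |(5z + 11) − 1| = 5|z + 2| < 5·(ε/5) = ε.

δ = ε/5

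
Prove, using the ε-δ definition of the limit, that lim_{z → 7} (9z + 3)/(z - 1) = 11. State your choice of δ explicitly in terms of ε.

δ = min(3, (3/2)ε)

Let ε > 0 be given. We want δ > 0 with 0 < |z − 7| < δ ⇒ |(9z + 3)/(z - 1) − 11| < ε.
Combining over a common denominator, (9z + 3)/(z - 1) − 11 = [(9z + 3)·6 − 66·(z - 1)] / [6·(z - 1)] = -12(z − 7) / (6(z - 1)).
So |(9z + 3)/(z - 1) − 11| = 12|z − 7| / (6·|z − 1|).
Restrict δ ≤ 3. Then |z − 7| < 3 gives |z − 1| = |(z − 7) + 6| ≥ 6 − 3 = 3.
Hence |(9z + 3)/(z - 1) − 11| < 12|z − 7|/(6·3) = (2/3)|z − 7|, which is < ε once |z − 7| < (3/2)ε.
Take δ = min(3, (3/2)ε). Then 0 < |z − 7| < δ forces both bounds, so |(9z + 3)/(z - 1) − 11| < ε.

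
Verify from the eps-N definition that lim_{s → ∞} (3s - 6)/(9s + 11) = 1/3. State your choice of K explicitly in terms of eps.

Fix eps > 0. We seek K > 0 such that s > K implies |(3s - 6)/(9s + 11) − (1/3)| < eps.
(3s - 6)/(9s + 11) − (1/3) = (9(3s - 6) − 3(9s + 11)) / (9(9s + 11)) = -87/(9(9s + 11)).
For s > 0 we have 9s + 11 > 9s, so |(3s - 6)/(9s + 11) − (1/3)| = 87/(9(9s + 11)) < 87/(9·9s) = (29/27)/s.
Thus |(3s - 6)/(9s + 11) − (1/3)| < eps whenever s > (29/27)/eps.
Take K = (29/27)/eps. If s > K then |(3s - 6)/(9s + 11) − (1/3)| < (29/27)/s < eps.

K = (29/27)/eps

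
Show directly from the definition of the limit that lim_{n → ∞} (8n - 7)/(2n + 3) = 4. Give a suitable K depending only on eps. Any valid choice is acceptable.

K = (19/2)/eps

Suppose eps > 0. For n ≥ 1, |(8n - 7)/(2n + 3) − 4| = |-38|/(2(2n + 3)) = 38/(2(2n + 3)).
Since 2n + 3 ≥ 2n for n ≥ 1, this is ≤ 38/(2·2n) = (19/2)/n.
So |(8n - 7)/(2n + 3) − 4| < eps whenever n > (19/2)/eps.
Take K = (19/2)/eps. If n > K then |(8n - 7)/(2n + 3) − 4| ≤ (19/2)/n < eps.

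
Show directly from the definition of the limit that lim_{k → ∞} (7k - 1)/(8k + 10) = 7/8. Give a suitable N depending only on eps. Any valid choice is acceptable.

Suppose eps > 0. For k ≥ 1, |(7k - 1)/(8k + 10) − (7/8)| = |-78|/(8(8k + 10)) = 78/(8(8k + 10)).
Since 8k + 10 ≥ 8k for k ≥ 1, this is ≤ 78/(8·8k) = (39/32)/k.
So |(7k - 1)/(8k + 10) − (7/8)| < eps whenever k > (39/32)/eps.
Take N = (39/32)/eps. If k > N then |(7k - 1)/(8k + 10) − (7/8)| ≤ (39/32)/k < eps.

N = (39/32)/eps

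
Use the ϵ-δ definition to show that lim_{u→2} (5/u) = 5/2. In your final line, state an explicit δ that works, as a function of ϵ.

δ = min(1, (2/5)ϵ)

Let ϵ > 0. We seek δ > 0 such that 0 < |u − 2| < δ implies |5/u − (5/2)| < ϵ.
|5/u − (5/2)| = 5·|2 − u|/(2·|u|) = 5|u − 2|/(2|u|).
Require δ ≤ 1 so that |u| > 2 − 1 = 1, hence 2|u| > 2.
Then |5/u − (5/2)| < 5|u − 2|/2, which is < ϵ when |u − 2| < (2/5)ϵ.
Take δ = min(1, (2/5)ϵ). Then 0 < |u − 2| < δ gives both |u − 2| < 1 and |u − 2| < (2/5)ϵ, so |5/u − (5/2)| < ϵ.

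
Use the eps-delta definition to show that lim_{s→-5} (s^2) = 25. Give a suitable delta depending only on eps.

Fix eps > 0. We seek delta > 0 with 0 < |s + 5| < delta ⇒ |s^2 − 25| < eps.
Factor: s^2 − 25 = (s + 5)(s - 5), so |s^2 − 25| = |s + 5|·|s - 5|.
Impose delta ≤ 1 so that |s| < 6; then |s - 5| ≤ 11.
Hence |s^2 − 25| ≤ 11|s + 5|, which is < eps once |s + 5| < eps/11.
Take delta = min(1, eps/11). If 0 < |s + 5| < delta then both bounds hold and |s^2 − 25| ≤ 11|s + 5| < 11·(eps/11) = eps.

delta = min(1, eps/11)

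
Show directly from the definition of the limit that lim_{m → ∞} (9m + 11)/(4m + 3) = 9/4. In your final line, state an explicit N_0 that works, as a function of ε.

Fix ε > 0. For m ≥ 1, |(9m + 11)/(4m + 3) − (9/4)| = |17|/(4(4m + 3)) = 17/(4(4m + 3)).
Since 4m + 3 ≥ 4m for m ≥ 1, this is ≤ 17/(4·4m) = (17/16)/m.
So |(9m + 11)/(4m + 3) − (9/4)| < ε whenever m > (17/16)/ε.
Take N_0 = (17/16)/ε. If m > N_0 then |(9m + 11)/(4m + 3) − (9/4)| ≤ (17/16)/m < ε.

N_0 = (17/16)/ε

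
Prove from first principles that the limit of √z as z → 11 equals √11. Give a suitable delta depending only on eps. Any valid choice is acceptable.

Let eps > 0 be given. We want delta > 0 such that 0 < |z − 11| < delta implies |√z − √11| < eps.
Rationalise: √z − √11 = (z − 11)/(√z + √11), so |√z − √11| = |z − 11|/(√z + √11).
Restrict delta ≤ 11 so that |z − 11| < 11 forces z > 0, and then √z + √11 > √11.
Hence |√z − √11| < |z − 11|/√11, which is < eps once |z − 11| < √11·eps.
Take delta = min(11, √11·eps). If 0 < |z − 11| < delta then z > 0 and |√z − √11| < |z − 11|/√11 < eps.

delta = min(11, √11·eps)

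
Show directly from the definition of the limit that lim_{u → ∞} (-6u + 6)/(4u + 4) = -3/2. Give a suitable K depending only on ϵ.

Fix ϵ > 0. We seek K > 0 such that u > K implies |(-6u + 6)/(4u + 4) + 3/2| < ϵ.
(-6u + 6)/(4u + 4) + 3/2 = (4(-6u + 6) − (-6)(4u + 4)) / (4(4u + 4)) = 48/(4(4u + 4)).
For u > 0 we have 4u + 4 > 4u, so |(-6u + 6)/(4u + 4) + 3/2| = 48/(4(4u + 4)) < 48/(4·4u) = 3/u.
Thus |(-6u + 6)/(4u + 4) + 3/2| < ϵ whenever u > 3/ϵ.
Take K = 3/ϵ. If u > K then |(-6u + 6)/(4u + 4) + 3/2| < 3/u < ϵ.

K = 3/ϵ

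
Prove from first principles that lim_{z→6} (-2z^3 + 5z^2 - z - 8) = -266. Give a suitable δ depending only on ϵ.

δ = min(1, ϵ/190)

Fix ϵ > 0. We want δ > 0 such that 0 < |z − 6| < δ implies |(-2z^3 + 5z^2 - z - 8) + 266| < ϵ.
(-2z^3 + 5z^2 - z - 8) + 266 = -2z^3 + 5z^2 - z + 258 = (z − 6)(-2z^2 - 7z - 43).
So |(-2z^3 + 5z^2 - z - 8) + 266| = |z − 6|·|-2z^2 - 7z - 43|.
Require δ ≤ 1. Then |z − 6| < 1 gives |z| < 7, and by the triangle inequality |-2z^2 - 7z - 43| ≤ 2·7^2 + 7·7 + 43 = 190.
Hence |(-2z^3 + 5z^2 - z - 8) + 266| ≤ 190|z − 6| < ϵ provided |z − 6| < ϵ/190.
Choosing δ = min(1, ϵ/190) ensures both conditions, hence |(-2z^3 + 5z^2 - z - 8) + 266| < ϵ.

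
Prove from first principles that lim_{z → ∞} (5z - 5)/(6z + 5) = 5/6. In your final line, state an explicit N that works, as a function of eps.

N = (55/36)/eps

Let eps > 0. We seek N > 0 such that z > N implies |(5z - 5)/(6z + 5) − (5/6)| < eps.
(5z - 5)/(6z + 5) − (5/6) = (6(5z - 5) − 5(6z + 5)) / (6(6z + 5)) = -55/(6(6z + 5)).
For z > 0 we have 6z + 5 > 6z, so |(5z - 5)/(6z + 5) − (5/6)| = 55/(6(6z + 5)) < 55/(6·6z) = (55/36)/z.
Thus |(5z - 5)/(6z + 5) − (5/6)| < eps whenever z > (55/36)/eps.
Take N = (55/36)/eps. If z > N then |(5z - 5)/(6z + 5) − (5/6)| < (55/36)/z < eps.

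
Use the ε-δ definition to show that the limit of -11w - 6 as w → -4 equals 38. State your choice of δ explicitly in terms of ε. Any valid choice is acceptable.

Let ε > 0 be given. We need δ > 0 so that 0 < |w + 4| < δ implies |(-11w - 6) − 38| < ε.
|(-11w - 6) − 38| = |-11w - 44| = 11|w + 4|.
Thus it suffices that |w + 4| < ε/11.
Take δ = ε/11. If 0 < |w + 4| < δ then |(-11w - 6) − 38| = 11|w + 4| < 11·(ε/11) = ε.

δ = ε/11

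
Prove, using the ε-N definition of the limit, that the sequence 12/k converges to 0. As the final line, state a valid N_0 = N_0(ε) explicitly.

N_0 = 12/ε

Fix ε > 0. For k ≥ 1, |12/k − 0| = 12/(k) ≤ 12/k.
We need 12/k < ε, i.e. k > 12/ε.
Take N_0 = 12/ε. If k > N_0 then |12/k| ≤ 12/k < ε.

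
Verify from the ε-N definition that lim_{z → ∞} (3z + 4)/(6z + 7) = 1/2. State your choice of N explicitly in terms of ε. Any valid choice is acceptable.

N = (1/12)/ε

Fix ε > 0. We seek N > 0 such that z > N implies |(3z + 4)/(6z + 7) − (1/2)| < ε.
(3z + 4)/(6z + 7) − (1/2) = (6(3z + 4) − 3(6z + 7)) / (6(6z + 7)) = 3/(6(6z + 7)).
For z > 0 we have 6z + 7 > 6z, so |(3z + 4)/(6z + 7) − (1/2)| = 3/(6(6z + 7)) < 3/(6·6z) = (1/12)/z.
Thus |(3z + 4)/(6z + 7) − (1/2)| < ε whenever z > (1/12)/ε.
Take N = (1/12)/ε. If z > N then |(3z + 4)/(6z + 7) − (1/2)| < (1/12)/z < ε.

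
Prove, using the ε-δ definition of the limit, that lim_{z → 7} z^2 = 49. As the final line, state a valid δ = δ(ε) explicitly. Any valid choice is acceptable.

δ = min(2, ε/16)

Fix ε > 0. We seek δ > 0 with 0 < |z − 7| < δ ⇒ |z^2 − 49| < ε.
Factor: z^2 − 49 = (z − 7)(z + 7), so |z^2 − 49| = |z − 7|·|z + 7|.
Impose δ ≤ 2 so that |z| < 9; then |z + 7| ≤ 16.
Hence |z^2 − 49| ≤ 16|z − 7|, which is < ε once |z − 7| < ε/16.
Take δ = min(2, ε/16). If 0 < |z − 7| < δ then both bounds hold and |z^2 − 49| ≤ 16|z − 7| < 16·(ε/16) = ε.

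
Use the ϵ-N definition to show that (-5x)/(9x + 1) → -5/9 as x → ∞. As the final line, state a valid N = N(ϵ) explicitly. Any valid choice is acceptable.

Suppose ϵ > 0. We seek N > 0 such that x > N implies |(-5x)/(9x + 1) + 5/9| < ϵ.
(-5x)/(9x + 1) + 5/9 = (9(-5x) − (-5)(9x + 1)) / (9(9x + 1)) = 5/(9(9x + 1)).
For x > 0 we have 9x + 1 > 9x, so |(-5x)/(9x + 1) + 5/9| = 5/(9(9x + 1)) < 5/(9·9x) = (5/81)/x.
Thus |(-5x)/(9x + 1) + 5/9| < ϵ whenever x > (5/81)/ϵ.
Take N = (5/81)/ϵ. If x > N then |(-5x)/(9x + 1) + 5/9| < (5/81)/x < ϵ.

N = (5/81)/ϵ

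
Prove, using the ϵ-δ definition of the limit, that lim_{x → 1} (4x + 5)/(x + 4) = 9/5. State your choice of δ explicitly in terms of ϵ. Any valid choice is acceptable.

Suppose ϵ > 0. We want δ > 0 with 0 < |x − 1| < δ ⇒ |(4x + 5)/(x + 4) − (9/5)| < ϵ.
Combining over a common denominator, (4x + 5)/(x + 4) − (9/5) = [(4x + 5)·5 − 9·(x + 4)] / [5·(x + 4)] = 11(x − 1) / (5(x + 4)).
So |(4x + 5)/(x + 4) − (9/5)| = 11|x − 1| / (5·|x + 4|).
Restrict δ ≤ 5/2. Then |x − 1| < 5/2 gives |x + 4| = |(x − 1) + 5| ≥ 5 − 5/2 = 5/2.
Hence |(4x + 5)/(x + 4) − (9/5)| < 11|x − 1|/(5·(5/2)) = (22/25)|x − 1|, which is < ϵ once |x − 1| < (25/22)ϵ.
Take δ = min(5/2, (25/22)ϵ). Then 0 < |x − 1| < δ forces both bounds, so |(4x + 5)/(x + 4) − (9/5)| < ϵ.

δ = min(5/2, (25/22)ϵ)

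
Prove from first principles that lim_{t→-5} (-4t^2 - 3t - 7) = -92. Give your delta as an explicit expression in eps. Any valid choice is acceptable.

delta = min(2, eps/45)

Let eps > 0 be given. We want delta > 0 such that 0 < |t + 5| < delta implies |(-4t^2 - 3t - 7) + 92| < eps.
(-4t^2 - 3t - 7) + 92 = -4t^2 - 3t + 85 = (t + 5)(-4t + 17).
So |(-4t^2 - 3t - 7) + 92| = |t + 5|·|-4t + 17|.
Assume first that |t + 5| < 2, so |t| < 7. Then |-4t + 17| ≤ 4·7 + 17 = 45.
Hence |(-4t^2 - 3t - 7) + 92| ≤ 45|t + 5| < eps provided |t + 5| < eps/45.
Choosing delta = min(2, eps/45) ensures both conditions, hence |(-4t^2 - 3t - 7) + 92| < eps.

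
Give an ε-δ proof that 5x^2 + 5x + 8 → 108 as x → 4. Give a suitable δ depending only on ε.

Fix ε > 0. We want δ > 0 such that 0 < |x − 4| < δ implies |(5x^2 + 5x + 8) − 108| < ε.
(5x^2 + 5x + 8) − 108 = 5x^2 + 5x - 100 = (x − 4)(5x + 25).
So |(5x^2 + 5x + 8) − 108| = |x − 4|·|5x + 25|.
Require δ ≤ 1. Then |x − 4| < 1 gives |x| < 5, and by the triangle inequality |5x + 25| ≤ 5·5 + 25 = 50.
Hence |(5x^2 + 5x + 8) − 108| ≤ 50|x − 4| < ε provided |x − 4| < ε/50.
Choosing δ = min(1, ε/50) ensures both conditions, hence |(5x^2 + 5x + 8) − 108| < ε.

δ = min(1, ε/50)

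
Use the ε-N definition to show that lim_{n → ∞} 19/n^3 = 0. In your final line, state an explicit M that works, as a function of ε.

Let ε > 0. For n ≥ 1, |19/n^3 − 0| = 19/n^3.
19/n^3 < ε ⇔ n^3 > 19/ε ⇔ n > (19/ε)^{1/3}.
Take M = (19/ε)^{1/3}. Then n > M implies 19/n^3 < ε.

M = (19/ε)^{1/3}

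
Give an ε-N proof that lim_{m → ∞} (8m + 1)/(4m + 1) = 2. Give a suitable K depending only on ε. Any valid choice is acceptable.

Suppose ε > 0. For m ≥ 1, |(8m + 1)/(4m + 1) − 2| = |-4|/(4(4m + 1)) = 4/(4(4m + 1)).
Since 4m + 1 ≥ 4m for m ≥ 1, this is ≤ 4/(4·4m) = (1/4)/m.
So |(8m + 1)/(4m + 1) − 2| < ε whenever m > (1/4)/ε.
Take K = (1/4)/ε. If m > K then |(8m + 1)/(4m + 1) − 2| ≤ (1/4)/m < ε.

K = (1/4)/ε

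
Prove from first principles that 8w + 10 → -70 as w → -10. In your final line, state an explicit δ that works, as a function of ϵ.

Let ϵ > 0 be given. We need δ > 0 so that 0 < |w + 10| < δ implies |(8w + 10) + 70| < ϵ.
Since (8w + 10) + 70 = 8(w + 10), we have |(8w + 10) + 70| = 8|w + 10|.
Thus it suffices that |w + 10| < ϵ/8.
Take δ = ϵ/8. If 0 < |w + 10| < δ then |(8w + 10) + 70| = 8|w + 10| < 8·(ϵ/8) = ϵ.

δ = ϵ/8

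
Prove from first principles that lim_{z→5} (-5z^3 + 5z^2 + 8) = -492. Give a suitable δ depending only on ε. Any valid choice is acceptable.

δ = min(1, ε/400)

Suppose ε > 0. We want δ > 0 such that 0 < |z − 5| < δ implies |(-5z^3 + 5z^2 + 8) + 492| < ε.
(-5z^3 + 5z^2 + 8) + 492 = -5z^3 + 5z^2 + 500 = (z − 5)(-5z^2 - 20z - 100).
So |(-5z^3 + 5z^2 + 8) + 492| = |z − 5|·|-5z^2 - 20z - 100|.
Require δ ≤ 1. Then |z − 5| < 1 gives |z| < 6, and by the triangle inequality |-5z^2 - 20z - 100| ≤ 5·6^2 + 20·6 + 100 = 400.
Hence |(-5z^3 + 5z^2 + 8) + 492| ≤ 400|z − 5| < ε provided |z − 5| < ε/400.
Choosing δ = min(1, ε/400) ensures both conditions, hence |(-5z^3 + 5z^2 + 8) + 492| < ε.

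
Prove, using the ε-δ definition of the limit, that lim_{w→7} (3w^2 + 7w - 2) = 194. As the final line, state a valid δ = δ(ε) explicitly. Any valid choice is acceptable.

Fix ε > 0. We want δ > 0 such that 0 < |w − 7| < δ implies |(3w^2 + 7w - 2) − 194| < ε.
(3w^2 + 7w - 2) − 194 = 3w^2 + 7w - 196 = (w − 7)(3w + 28).
So |(3w^2 + 7w - 2) − 194| = |w − 7|·|3w + 28|.
Require δ ≤ 1. Then |w − 7| < 1 gives |w| < 8, and by the triangle inequality |3w + 28| ≤ 3·8 + 28 = 52.
Hence |(3w^2 + 7w - 2) − 194| ≤ 52|w − 7| < ε provided |w − 7| < ε/52.
Take δ = min(1, ε/52). Then 0 < |w − 7| < δ gives both |w − 7| < 1 and |w − 7| < ε/52, so |(3w^2 + 7w - 2) − 194| < ε.

δ = min(1, ε/52)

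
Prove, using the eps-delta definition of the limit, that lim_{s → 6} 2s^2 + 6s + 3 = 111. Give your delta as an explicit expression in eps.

Let eps > 0. We want delta > 0 such that 0 < |s − 6| < delta implies |(2s^2 + 6s + 3) − 111| < eps.
(2s^2 + 6s + 3) − 111 = 2s^2 + 6s - 108 = (s − 6)(2s + 18).
So |(2s^2 + 6s + 3) − 111| = |s − 6|·|2s + 18|.
Require delta ≤ 2. Then |s − 6| < 2 gives |s| < 8, and by the triangle inequality |2s + 18| ≤ 2·8 + 18 = 34.
Hence |(2s^2 + 6s + 3) − 111| ≤ 34|s − 6| < eps provided |s − 6| < eps/34.
Take delta = min(2, eps/34). Then 0 < |s − 6| < delta gives both |s − 6| < 2 and |s − 6| < eps/34, so |(2s^2 + 6s + 3) − 111| < eps.

delta = min(2, eps/34)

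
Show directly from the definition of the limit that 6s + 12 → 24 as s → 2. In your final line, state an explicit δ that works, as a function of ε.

δ = ε/6

Suppose ε > 0. We need δ > 0 so that 0 < |s − 2| < δ implies |(6s + 12) − 24| < ε.
|(6s + 12) − 24| = |6s - 12| = 6|s − 2|.
So 6|s − 2| < ε exactly when |s − 2| < ε/6.
Take δ = ε/6. If 0 < |s − 2| < δ then |(6s + 12) − 24| = 6|s − 2| < 6·(ε/6) = ε.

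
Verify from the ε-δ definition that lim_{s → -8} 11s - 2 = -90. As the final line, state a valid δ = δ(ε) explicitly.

Fix ε > 0. We need δ > 0 so that 0 < |s + 8| < δ implies |(11s - 2) + 90| < ε.
|(11s - 2) + 90| = |11s + 88| = 11|s + 8|.
Thus it suffices that |s + 8| < ε/11.
Take δ = ε/11. If 0 < |s + 8| < δ then |(11s - 2) + 90| = 11|s + 8| < 11·(ε/11) = ε.

δ = ε/11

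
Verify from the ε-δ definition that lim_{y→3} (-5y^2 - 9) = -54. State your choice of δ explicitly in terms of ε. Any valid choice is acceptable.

Suppose ε > 0. We want δ > 0 such that 0 < |y − 3| < δ implies |(-5y^2 - 9) + 54| < ε.
(-5y^2 - 9) + 54 = -5y^2 + 45 = (y − 3)(-5y - 15).
So |(-5y^2 - 9) + 54| = |y − 3|·|-5y - 15|.
Require δ ≤ 2. Then |y − 3| < 2 gives |y| < 5, and by the triangle inequality |-5y - 15| ≤ 5·5 + 15 = 40.
Hence |(-5y^2 - 9) + 54| ≤ 40|y − 3| < ε provided |y − 3| < ε/40.
Take δ = min(2, ε/40). Then 0 < |y − 3| < δ gives both |y − 3| < 2 and |y − 3| < ε/40, so |(-5y^2 - 9) + 54| < ε.

δ = min(2, ε/40)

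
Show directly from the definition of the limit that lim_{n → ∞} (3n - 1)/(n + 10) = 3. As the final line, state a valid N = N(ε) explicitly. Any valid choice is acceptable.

N = 31/ε

Let ε > 0. For n ≥ 1, |(3n - 1)/(n + 10) − 3| = |-31|/((n + 10)) = 31/((n + 10)).
Since n + 10 ≥ n for n ≥ 1, this is ≤ 31/(n) = 31/n.
So |(3n - 1)/(n + 10) − 3| < ε whenever n > 31/ε.
Take N = 31/ε. If n > N then |(3n - 1)/(n + 10) − 3| ≤ 31/n < ε.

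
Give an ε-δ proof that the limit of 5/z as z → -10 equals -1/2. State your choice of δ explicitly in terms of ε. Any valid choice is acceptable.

δ = min(5, 10ε)

Let ε > 0. We seek δ > 0 such that 0 < |z + 10| < δ implies |5/z + 1/2| < ε.
|5/z + 1/2| = 5·|-10 − z|/(10·|z|) = 5|z + 10|/(10|z|).
Require δ ≤ 5 so that |z| > 10 − 5 = 5, hence 10|z| > 50.
Then |5/z + 1/2| < 5|z + 10|/50, which is < ε when |z + 10| < 10ε.
Take δ = min(5, 10ε). Then 0 < |z + 10| < δ gives both |z + 10| < 5 and |z + 10| < 10ε, so |5/z + 1/2| < ε.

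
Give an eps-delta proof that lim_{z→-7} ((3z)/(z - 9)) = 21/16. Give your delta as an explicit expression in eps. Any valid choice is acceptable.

Suppose eps > 0. We want delta > 0 with 0 < |z + 7| < delta ⇒ |(3z)/(z - 9) − (21/16)| < eps.
Combining over a common denominator, (3z)/(z - 9) − (21/16) = [(3z)·(-16) − (-21)·(z - 9)] / [(-16)·(z - 9)] = -27(z + 7) / ((-16)(z - 9)).
So |(3z)/(z - 9) − (21/16)| = 27|z + 7| / (16·|z − 9|).
Require delta ≤ 8, so |z − 9| ≥ |-16| − |z + 7| > 16 − 8 = 8.
Hence |(3z)/(z - 9) − (21/16)| < 27|z + 7|/(16·8) = (27/128)|z + 7|, which is < eps once |z + 7| < (128/27)eps.
Take delta = min(8, (128/27)eps). Then 0 < |z + 7| < delta forces both bounds, so |(3z)/(z - 9) − (21/16)| < eps.

delta = min(8, (128/27)eps)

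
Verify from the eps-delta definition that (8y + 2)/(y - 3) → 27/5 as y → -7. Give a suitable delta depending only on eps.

Suppose eps > 0. We want delta > 0 with 0 < |y + 7| < delta ⇒ |(8y + 2)/(y - 3) − (27/5)| < eps.
Combining over a common denominator, (8y + 2)/(y - 3) − (27/5) = [(8y + 2)·(-10) − (-54)·(y - 3)] / [(-10)·(y - 3)] = -26(y + 7) / ((-10)(y - 3)).
So |(8y + 2)/(y - 3) − (27/5)| = 26|y + 7| / (10·|y − 3|).
Restrict delta ≤ 5. Then |y + 7| < 5 gives |y − 3| = |(y + 7) + (-10)| ≥ 10 − 5 = 5.
Hence |(8y + 2)/(y - 3) − (27/5)| < 26|y + 7|/(10·5) = (13/25)|y + 7|, which is < eps once |y + 7| < (25/13)eps.
Take delta = min(5, (25/13)eps). Then 0 < |y + 7| < delta forces both bounds, so |(8y + 2)/(y - 3) − (27/5)| < eps.

delta = min(5, (25/13)eps)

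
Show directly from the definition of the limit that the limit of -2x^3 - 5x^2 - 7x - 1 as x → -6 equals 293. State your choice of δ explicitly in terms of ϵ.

Suppose ϵ > 0. We want δ > 0 such that 0 < |x + 6| < δ implies |(-2x^3 - 5x^2 - 7x - 1) − 293| < ϵ.
(-2x^3 - 5x^2 - 7x - 1) − 293 = -2x^3 - 5x^2 - 7x - 294 = (x + 6)(-2x^2 + 7x - 49).
So |(-2x^3 - 5x^2 - 7x - 1) − 293| = |x + 6|·|-2x^2 + 7x - 49|.
Assume first that |x + 6| < 1, so |x| < 7. Then |-2x^2 + 7x - 49| ≤ 2·7^2 + 7·7 + 49 = 196.
Hence |(-2x^3 - 5x^2 - 7x - 1) − 293| ≤ 196|x + 6| < ϵ provided |x + 6| < ϵ/196.
Choosing δ = min(1, ϵ/196) ensures both conditions, hence |(-2x^3 - 5x^2 - 7x - 1) − 293| < ϵ.

δ = min(1, ϵ/196)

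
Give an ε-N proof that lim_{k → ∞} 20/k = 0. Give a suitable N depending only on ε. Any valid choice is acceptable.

N = 20/ε

Let ε > 0. For k ≥ 1, |20/k − 0| = 20/(k) ≤ 20/k.
We need 20/k < ε, i.e. k > 20/ε.
Take N = 20/ε. If k > N then |20/k| ≤ 20/k < ε.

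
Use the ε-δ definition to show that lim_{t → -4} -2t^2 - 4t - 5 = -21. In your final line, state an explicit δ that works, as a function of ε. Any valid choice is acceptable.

δ = min(1, ε/14)

Suppose ε > 0. We want δ > 0 such that 0 < |t + 4| < δ implies |(-2t^2 - 4t - 5) + 21| < ε.
(-2t^2 - 4t - 5) + 21 = -2t^2 - 4t + 16 = (t + 4)(-2t + 4).
So |(-2t^2 - 4t - 5) + 21| = |t + 4|·|-2t + 4|.
Assume first that |t + 4| < 1, so |t| < 5. Then |-2t + 4| ≤ 2·5 + 4 = 14.
Hence |(-2t^2 - 4t - 5) + 21| ≤ 14|t + 4| < ε provided |t + 4| < ε/14.
Take δ = min(1, ε/14). Then 0 < |t + 4| < δ gives both |t + 4| < 1 and |t + 4| < ε/14, so |(-2t^2 - 4t - 5) + 21| < ε.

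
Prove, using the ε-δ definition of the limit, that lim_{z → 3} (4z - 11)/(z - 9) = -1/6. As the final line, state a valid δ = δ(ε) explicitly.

δ = min(3, (18/25)ε)

Suppose ε > 0. We want δ > 0 with 0 < |z − 3| < δ ⇒ |(4z - 11)/(z - 9) + 1/6| < ε.
Combining over a common denominator, (4z - 11)/(z - 9) + 1/6 = [(4z - 11)·(-6) − 1·(z - 9)] / [(-6)·(z - 9)] = -25(z − 3) / ((-6)(z - 9)).
So |(4z - 11)/(z - 9) + 1/6| = 25|z − 3| / (6·|z − 9|).
Restrict δ ≤ 3. Then |z − 3| < 3 gives |z − 9| = |(z − 3) + (-6)| ≥ 6 − 3 = 3.
Hence |(4z - 11)/(z - 9) + 1/6| < 25|z − 3|/(6·3) = (25/18)|z − 3|, which is < ε once |z − 3| < (18/25)ε.
Take δ = min(3, (18/25)ε). Then 0 < |z − 3| < δ forces both bounds, so |(4z - 11)/(z - 9) + 1/6| < ε.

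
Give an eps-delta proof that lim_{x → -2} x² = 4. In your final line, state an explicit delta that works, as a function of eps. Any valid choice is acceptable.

delta = min(1, eps/5)

Suppose eps > 0. We seek delta > 0 with 0 < |x + 2| < delta ⇒ |x² − 4| < eps.
Factor: x² − 4 = (x + 2)(x - 2), so |x² − 4| = |x + 2|·|x - 2|.
Restrict delta ≤ 1. Then |x + 2| < 1 gives |x| < 3, so by the triangle inequality |x - 2| ≤ 3 + 2 = 5.
Hence |x² − 4| ≤ 5|x + 2|, which is < eps once |x + 2| < eps/5.
Take delta = min(1, eps/5). If 0 < |x + 2| < delta then both bounds hold and |x² − 4| ≤ 5|x + 2| < 5·(eps/5) = eps.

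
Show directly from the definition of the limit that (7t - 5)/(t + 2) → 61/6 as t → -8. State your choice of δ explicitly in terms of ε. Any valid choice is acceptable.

Fix ε > 0. We want δ > 0 with 0 < |t + 8| < δ ⇒ |(7t - 5)/(t + 2) − (61/6)| < ε.
Combining over a common denominator, (7t - 5)/(t + 2) − (61/6) = [(7t - 5)·(-6) − (-61)·(t + 2)] / [(-6)·(t + 2)] = 19(t + 8) / ((-6)(t + 2)).
So |(7t - 5)/(t + 2) − (61/6)| = 19|t + 8| / (6·|t + 2|).
Require δ ≤ 3, so |t + 2| ≥ |-6| − |t + 8| > 6 − 3 = 3.
Hence |(7t - 5)/(t + 2) − (61/6)| < 19|t + 8|/(6·3) = (19/18)|t + 8|, which is < ε once |t + 8| < (18/19)ε.
Take δ = min(3, (18/19)ε). Then 0 < |t + 8| < δ forces both bounds, so |(7t - 5)/(t + 2) − (61/6)| < ε.

δ = min(3, (18/19)ε)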